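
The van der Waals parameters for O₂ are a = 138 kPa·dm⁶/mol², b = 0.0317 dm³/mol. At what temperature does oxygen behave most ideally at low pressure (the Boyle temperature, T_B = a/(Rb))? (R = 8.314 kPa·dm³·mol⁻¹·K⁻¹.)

For a van der Waals gas the second virial coefficient B₂ = b − a/(RT) vanishes at T_B = a/(Rb).
T_B = 138/(8.314×0.0317) = 138/0.26355 = 523.6 K

T_B ≈ 523.6 K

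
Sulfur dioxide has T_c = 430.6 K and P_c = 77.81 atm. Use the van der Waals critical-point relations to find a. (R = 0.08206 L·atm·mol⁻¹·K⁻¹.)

a ≈ 6.770 L²·atm/mol²

From T_c = 8a/(27Rb) and P_c = a/(27b²): a = 27 R² T_c²/(64 P_c).
a = 27×(0.08206)²×(430.6)²/(64×77.81) = 33711/4979.8 = 6.770 L²·atm/mol²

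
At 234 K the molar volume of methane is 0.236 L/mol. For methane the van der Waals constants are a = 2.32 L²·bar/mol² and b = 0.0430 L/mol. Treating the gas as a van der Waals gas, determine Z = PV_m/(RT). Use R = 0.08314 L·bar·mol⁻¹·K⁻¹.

P = RT/(V_m − b) − a/V_m² = (0.08314)(234)/(0.236 − 0.0430) − 2.32/(0.236)²
  = 19.455/0.19300 − 41.655 = 100.80 − 41.655 = 59.15 bar
Z = PV_m/(RT) = (59.15)(0.236)/((0.08314)(234)) = 13.959/19.455 = 0.7175

Z ≈ 0.7175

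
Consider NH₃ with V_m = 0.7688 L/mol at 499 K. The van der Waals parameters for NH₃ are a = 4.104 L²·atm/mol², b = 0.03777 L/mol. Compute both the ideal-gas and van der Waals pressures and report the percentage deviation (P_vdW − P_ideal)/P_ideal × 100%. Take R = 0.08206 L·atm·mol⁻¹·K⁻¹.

Ideal: P_ideal = RT/V_m = (0.08206)(499)/0.7688 = 53.2621 atm
vdW: P = RT/(V_m − b) − a/V_m² = 40.9479/0.731030 − 4.104/0.591053 = 56.0140 − 6.94354 = 49.0705 atm
% deviation = (49.0705 − 53.2621)/53.2621 × 100% = -7.87%

-7.87 %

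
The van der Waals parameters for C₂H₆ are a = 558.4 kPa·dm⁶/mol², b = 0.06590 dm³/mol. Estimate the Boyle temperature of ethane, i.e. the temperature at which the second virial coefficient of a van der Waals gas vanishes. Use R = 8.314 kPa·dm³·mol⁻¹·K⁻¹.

T_B ≈ 1019 K

For a van der Waals gas the second virial coefficient B₂ = b − a/(RT) vanishes at T_B = a/(Rb).
T_B = 558.4/(8.314×0.06590) = 558.4/0.54789 = 1019 K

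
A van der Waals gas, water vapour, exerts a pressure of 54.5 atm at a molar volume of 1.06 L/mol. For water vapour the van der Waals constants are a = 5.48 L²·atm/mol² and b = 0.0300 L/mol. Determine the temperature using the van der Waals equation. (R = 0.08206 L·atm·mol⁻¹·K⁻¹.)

T = (P + a/V_m²)(V_m − b)/R
P + a/V_m² = 54.5 + 5.48/(1.06)² = 59.377 atm
V_m − b = 1.06 − 0.0300 = 1.0300 L/mol
T = (59.377)(1.0300)/0.08206 = 745.3 K

T ≈ 745.3 K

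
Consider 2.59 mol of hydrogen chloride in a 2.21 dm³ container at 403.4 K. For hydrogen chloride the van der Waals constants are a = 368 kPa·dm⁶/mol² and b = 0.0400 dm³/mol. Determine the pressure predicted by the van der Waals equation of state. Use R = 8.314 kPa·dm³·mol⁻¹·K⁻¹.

P = nRT/(V − nb) − a n²/V²
nRT/(V − nb) = (2.59)(8.314)(403.4)/(2.21 − 2.59×0.0400) = 8686.5/2.1064 = 4123.9 kPa
a n²/V² = (368)(2.59)²/(2.21)² = 505.43 kPa
P = 4123.9 − 505.43 = 3618 kPa

P ≈ 3618 kPa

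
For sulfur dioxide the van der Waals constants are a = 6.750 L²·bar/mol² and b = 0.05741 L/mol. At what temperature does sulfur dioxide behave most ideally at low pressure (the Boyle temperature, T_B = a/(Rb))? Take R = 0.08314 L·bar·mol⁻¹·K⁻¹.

For a van der Waals gas the second virial coefficient B₂ = b − a/(RT) vanishes at T_B = a/(Rb).
T_B = 6.750/(0.08314×0.05741) = 6.750/0.0047731 = 1414 K

T_B ≈ 1414 K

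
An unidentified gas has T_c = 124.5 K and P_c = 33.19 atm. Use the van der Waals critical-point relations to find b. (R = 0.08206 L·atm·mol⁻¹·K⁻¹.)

From T_c = 8a/(27Rb) and P_c = a/(27b²): b = R T_c/(8 P_c).
b = (0.08206)(124.5)/(8×33.19) = 10.216/265.52 = 0.03848 L/mol

b ≈ 0.03848 L/mol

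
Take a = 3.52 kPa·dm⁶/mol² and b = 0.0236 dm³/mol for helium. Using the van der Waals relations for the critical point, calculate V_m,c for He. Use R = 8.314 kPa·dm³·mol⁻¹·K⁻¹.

For a van der Waals gas, V_m,c = 3b.
V_m,c = 3×0.0236 = 0.07080 dm³/mol

V_m,c ≈ 0.07080 dm³/mol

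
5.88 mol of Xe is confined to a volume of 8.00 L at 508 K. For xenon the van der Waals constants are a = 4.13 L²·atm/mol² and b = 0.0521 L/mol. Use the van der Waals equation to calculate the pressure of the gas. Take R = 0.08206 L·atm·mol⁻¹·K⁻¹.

P ≈ 29.63 atm

P = nRT/(V − nb) − a n²/V²
nRT/(V − nb) = (5.88)(0.08206)(508)/(8.00 − 5.88×0.0521) = 245.12/7.6937 = 31.860 atm
a n²/V² = (4.13)(5.88)²/(8.00)² = 2.2311 atm
P = 31.860 − 2.2311 = 29.63 atm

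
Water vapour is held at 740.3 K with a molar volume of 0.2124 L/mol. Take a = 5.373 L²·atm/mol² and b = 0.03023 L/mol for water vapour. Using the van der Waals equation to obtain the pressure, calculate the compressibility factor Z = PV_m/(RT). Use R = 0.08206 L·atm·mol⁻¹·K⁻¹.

P = RT/(V_m − b) − a/V_m² = (0.08206)(740.3)/(0.2124 − 0.03023) − 5.373/(0.2124)²
  = 60.749/0.18217 − 119.10 = 333.47 − 119.10 = 214.37 atm
Z = PV_m/(RT) = (214.37)(0.2124)/((0.08206)(740.3)) = 45.532/60.749 = 0.7495

Z ≈ 0.7495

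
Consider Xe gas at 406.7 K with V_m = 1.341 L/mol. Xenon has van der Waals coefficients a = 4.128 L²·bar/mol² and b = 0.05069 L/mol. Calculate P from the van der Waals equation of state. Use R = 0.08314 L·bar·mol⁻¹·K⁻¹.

P = RT/(V_m − b) − a/V_m²
RT/(V_m − b) = (0.08314)(406.7)/(1.341 − 0.05069) = 33.813/1.2903 = 26.206 bar
a/V_m² = 4.128/(1.341)² = 2.2955 bar
P = 26.206 − 2.2955 = 23.91 bar

P ≈ 23.91 bar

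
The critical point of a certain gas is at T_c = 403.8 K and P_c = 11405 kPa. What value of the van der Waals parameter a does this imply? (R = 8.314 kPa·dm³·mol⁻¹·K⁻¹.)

From T_c = 8a/(27Rb) and P_c = a/(27b²): a = 27 R² T_c²/(64 P_c).
a = 27×(8.314)²×(403.8)²/(64×11405) = 304310147/729920 = 416.9 kPa·dm⁶/mol²

a ≈ 416.9 kPa·dm⁶/mol²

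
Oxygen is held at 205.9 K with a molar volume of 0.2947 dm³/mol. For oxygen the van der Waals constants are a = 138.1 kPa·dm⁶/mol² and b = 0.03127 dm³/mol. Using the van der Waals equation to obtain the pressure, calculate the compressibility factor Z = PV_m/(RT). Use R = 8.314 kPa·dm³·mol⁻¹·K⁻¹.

Z ≈ 0.8450

P = RT/(V_m − b) − a/V_m² = (8.314)(205.9)/(0.2947 − 0.03127) − 138.1/(0.2947)²
  = 1711.9/0.26343 − 1590.1 = 6498.5 − 1590.1 = 4908.4 kPa
Z = PV_m/(RT) = (4908.4)(0.2947)/((8.314)(205.9)) = 1446.5/1711.9 = 0.8450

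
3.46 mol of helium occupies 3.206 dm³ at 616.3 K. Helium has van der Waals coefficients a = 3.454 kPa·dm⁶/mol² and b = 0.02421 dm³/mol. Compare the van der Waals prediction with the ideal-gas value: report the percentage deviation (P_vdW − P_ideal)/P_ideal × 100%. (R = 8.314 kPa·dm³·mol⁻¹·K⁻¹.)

Ideal: P_ideal = nRT/V = (3.46)(8.314)(616.3)/3.206 = 5529.87 kPa
vdW: P = nRT/(V − nb) − a n²/V² = 17728.8/3.12223 − 41.3499/10.2784 = 5678.25 − 4.02299 = 5674.23 kPa
% deviation = (5674.23 − 5529.87)/5529.87 × 100% = 2.61%

2.61 %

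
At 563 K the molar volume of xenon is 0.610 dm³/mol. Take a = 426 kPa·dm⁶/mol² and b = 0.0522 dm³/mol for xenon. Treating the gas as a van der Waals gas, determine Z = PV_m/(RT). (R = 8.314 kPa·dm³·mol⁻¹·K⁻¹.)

P = RT/(V_m − b) − a/V_m² = (8.314)(563)/(0.610 − 0.0522) − 426/(0.610)²
  = 4680.8/0.55780 − 1144.9 = 8391.5 − 1144.9 = 7246.6 kPa
Z = PV_m/(RT) = (7246.6)(0.610)/((8.314)(563)) = 4420.4/4680.8 = 0.9444

Z ≈ 0.9444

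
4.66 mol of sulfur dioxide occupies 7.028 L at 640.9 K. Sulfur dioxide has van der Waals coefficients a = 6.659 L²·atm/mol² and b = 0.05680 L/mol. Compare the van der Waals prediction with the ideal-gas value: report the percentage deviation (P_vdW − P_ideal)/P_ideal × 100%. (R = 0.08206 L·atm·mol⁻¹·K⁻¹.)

-4.48 %

Ideal: P_ideal = nRT/V = (4.66)(0.08206)(640.9)/7.028 = 34.8719 atm
vdW: P = nRT/(V − nb) − a n²/V² = 245.080/6.76331 − 144.604/49.3928 = 36.2367 − 2.92763 = 33.3091 atm
% deviation = (33.3091 − 34.8719)/34.8719 × 100% = -4.48%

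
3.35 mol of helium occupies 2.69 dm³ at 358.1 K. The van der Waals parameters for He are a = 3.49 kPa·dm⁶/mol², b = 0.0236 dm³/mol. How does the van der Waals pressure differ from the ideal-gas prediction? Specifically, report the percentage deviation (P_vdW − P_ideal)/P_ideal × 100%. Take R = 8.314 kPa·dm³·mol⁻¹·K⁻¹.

Ideal: P_ideal = nRT/V = (3.35)(8.314)(358.1)/2.69 = 3707.72 kPa
vdW: P = nRT/(V − nb) − a n²/V² = 9973.77/2.61094 − 39.1665/7.23610 = 3819.99 − 5.41265 = 3814.58 kPa
% deviation = (3814.58 − 3707.72)/3707.72 × 100% = 2.88%

2.88 %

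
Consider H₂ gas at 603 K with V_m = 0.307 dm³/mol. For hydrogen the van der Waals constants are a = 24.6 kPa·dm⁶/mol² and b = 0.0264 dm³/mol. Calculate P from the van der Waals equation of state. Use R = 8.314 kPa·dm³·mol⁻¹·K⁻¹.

P ≈ 17605 kPa

P = RT/(V_m − b) − a/V_m²
RT/(V_m − b) = (8.314)(603)/(0.307 − 0.0264) = 5013.3/0.28060 = 17866 kPa
a/V_m² = 24.6/(0.307)² = 261.01 kPa
P = 17866 − 261.01 = 17605 kPa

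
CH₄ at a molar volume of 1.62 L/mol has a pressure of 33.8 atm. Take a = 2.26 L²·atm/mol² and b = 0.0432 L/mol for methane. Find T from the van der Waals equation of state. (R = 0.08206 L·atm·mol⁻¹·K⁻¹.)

T = (P + a/V_m²)(V_m − b)/R
P + a/V_m² = 33.8 + 2.26/(1.62)² = 34.661 atm
V_m − b = 1.62 − 0.0432 = 1.5768 L/mol
T = (34.661)(1.5768)/0.08206 = 666.0 K

T ≈ 666.0 K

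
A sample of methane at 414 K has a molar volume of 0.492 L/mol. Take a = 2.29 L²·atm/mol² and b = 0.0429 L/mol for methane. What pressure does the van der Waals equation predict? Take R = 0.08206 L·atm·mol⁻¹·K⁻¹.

P = RT/(V_m − b) − a/V_m²
RT/(V_m − b) = (0.08206)(414)/(0.492 − 0.0429) = 33.973/0.44910 = 75.647 atm
a/V_m² = 2.29/(0.492)² = 9.4603 atm
P = 75.647 − 9.4603 = 66.19 atm

P ≈ 66.19 atm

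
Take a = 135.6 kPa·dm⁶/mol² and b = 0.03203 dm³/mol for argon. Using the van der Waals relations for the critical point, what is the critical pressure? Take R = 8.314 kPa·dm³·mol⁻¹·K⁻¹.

P_c ≈ 4895 kPa

For a van der Waals gas, P_c = a/(27b²).
P_c = 135.6/(27×(0.03203)²) = 135.6/0.027700 = 4895 kPa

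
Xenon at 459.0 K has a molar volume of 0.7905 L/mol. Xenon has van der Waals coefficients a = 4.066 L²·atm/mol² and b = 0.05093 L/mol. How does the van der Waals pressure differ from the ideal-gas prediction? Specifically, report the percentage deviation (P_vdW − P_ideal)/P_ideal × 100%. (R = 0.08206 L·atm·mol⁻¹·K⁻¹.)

Ideal: P_ideal = RT/V_m = (0.08206)(459.0)/0.7905 = 47.6477 atm
vdW: P = RT/(V_m − b) − a/V_m² = 37.6655/0.739570 − 4.066/0.624890 = 50.9289 − 6.50675 = 44.4222 atm
% deviation = (44.4222 − 47.6477)/47.6477 × 100% = -6.77%

-6.77 %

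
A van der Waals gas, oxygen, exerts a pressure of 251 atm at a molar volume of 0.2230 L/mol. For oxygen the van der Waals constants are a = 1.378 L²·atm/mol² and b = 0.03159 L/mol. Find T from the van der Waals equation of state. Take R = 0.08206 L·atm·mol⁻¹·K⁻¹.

T ≈ 650.1 K

T = (P + a/V_m²)(V_m − b)/R
P + a/V_m² = 251 + 1.378/(0.2230)² = 278.71 atm
V_m − b = 0.2230 − 0.03159 = 0.19141 L/mol
T = (278.71)(0.19141)/0.08206 = 650.1 K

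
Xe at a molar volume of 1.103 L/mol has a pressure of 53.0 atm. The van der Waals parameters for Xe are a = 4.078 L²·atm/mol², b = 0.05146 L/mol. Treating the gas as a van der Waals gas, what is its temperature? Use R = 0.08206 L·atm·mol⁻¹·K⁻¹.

T ≈ 722.1 K

T = (P + a/V_m²)(V_m − b)/R
P + a/V_m² = 53.0 + 4.078/(1.103)² = 56.352 atm
V_m − b = 1.103 − 0.05146 = 1.0515 L/mol
T = (56.352)(1.0515)/0.08206 = 722.1 K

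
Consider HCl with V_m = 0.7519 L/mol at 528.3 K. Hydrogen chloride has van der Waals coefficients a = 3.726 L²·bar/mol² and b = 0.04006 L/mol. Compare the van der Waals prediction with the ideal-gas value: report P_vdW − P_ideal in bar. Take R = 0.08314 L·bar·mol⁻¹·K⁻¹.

Ideal: P_ideal = RT/V_m = (0.08314)(528.3)/0.7519 = 58.4158 bar
vdW: P = RT/(V_m − b) − a/V_m² = 43.9229/0.711840 − 3.726/0.565354 = 61.7033 − 6.59056 = 55.1127 bar
ΔP = 55.1127 − 58.4158 = -3.303 bar

ΔP ≈ -3.303 bar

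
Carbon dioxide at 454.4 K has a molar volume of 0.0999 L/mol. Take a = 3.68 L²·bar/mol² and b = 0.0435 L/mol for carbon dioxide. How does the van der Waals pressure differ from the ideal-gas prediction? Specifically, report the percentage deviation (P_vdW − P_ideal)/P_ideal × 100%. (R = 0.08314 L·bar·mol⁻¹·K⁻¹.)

Ideal: P_ideal = RT/V_m = (0.08314)(454.4)/0.0999 = 378.166 bar
vdW: P = RT/(V_m − b) − a/V_m² = 37.7788/0.0564000 − 3.68/0.00998001 = 669.837 − 368.737 = 301.100 bar
% deviation = (301.100 − 378.166)/378.166 × 100% = -20.38%

-20.38 %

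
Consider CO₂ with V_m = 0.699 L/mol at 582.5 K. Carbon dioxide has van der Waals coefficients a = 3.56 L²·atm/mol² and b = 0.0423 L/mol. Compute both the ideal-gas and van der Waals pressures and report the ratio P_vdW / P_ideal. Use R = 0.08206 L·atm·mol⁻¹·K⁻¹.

Ideal: P_ideal = RT/V_m = (0.08206)(582.5)/0.699 = 68.3833 atm
vdW: P = RT/(V_m − b) − a/V_m² = 47.8000/0.656700 − 3.56/0.488601 = 72.7882 − 7.28611 = 65.5021 atm
Ratio = 65.5021/68.3833 = 0.9579

P_vdW / P_ideal ≈ 0.9579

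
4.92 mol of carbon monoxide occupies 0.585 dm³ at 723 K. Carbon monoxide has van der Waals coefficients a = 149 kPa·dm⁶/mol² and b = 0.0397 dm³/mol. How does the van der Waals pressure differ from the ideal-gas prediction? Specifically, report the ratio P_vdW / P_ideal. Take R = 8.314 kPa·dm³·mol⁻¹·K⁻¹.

Ideal: P_ideal = nRT/V = (4.92)(8.314)(723)/0.585 = 50554.2 kPa
vdW: P = nRT/(V − nb) − a n²/V² = 29574.2/0.389676 − 3606.75/0.342225 = 75894.3 − 10539.1 = 65355.2 kPa
Ratio = 65355.2/50554.2 = 1.293

P_vdW / P_ideal ≈ 1.293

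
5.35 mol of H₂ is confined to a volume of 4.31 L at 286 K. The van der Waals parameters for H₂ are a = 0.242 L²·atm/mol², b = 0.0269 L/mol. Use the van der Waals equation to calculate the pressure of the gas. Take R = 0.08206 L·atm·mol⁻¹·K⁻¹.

P = nRT/(V − nb) − a n²/V²
nRT/(V − nb) = (5.35)(0.08206)(286)/(4.31 − 5.35×0.0269) = 125.56/4.1661 = 30.138 atm
a n²/V² = (0.242)(5.35)²/(4.31)² = 0.37288 atm
P = 30.138 − 0.37288 = 29.77 atm

P ≈ 29.77 atm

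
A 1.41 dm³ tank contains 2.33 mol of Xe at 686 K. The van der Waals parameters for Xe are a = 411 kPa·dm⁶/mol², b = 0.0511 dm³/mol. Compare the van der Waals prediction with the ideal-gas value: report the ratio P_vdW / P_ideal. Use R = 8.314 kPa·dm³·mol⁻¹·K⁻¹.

Ideal: P_ideal = nRT/V = (2.33)(8.314)(686)/1.41 = 9424.77 kPa
vdW: P = nRT/(V − nb) − a n²/V² = 13288.9/1.29094 − 2231.28/1.98810 = 10294.0 − 1122.32 = 9171.7 kPa
Ratio = 9171.7/9424.77 = 0.9731

P_vdW / P_ideal ≈ 0.9731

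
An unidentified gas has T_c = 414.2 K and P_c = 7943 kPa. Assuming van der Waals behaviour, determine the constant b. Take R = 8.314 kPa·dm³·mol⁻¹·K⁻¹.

b ≈ 0.05419 dm³/mol

From T_c = 8a/(27Rb) and P_c = a/(27b²): b = R T_c/(8 P_c).
b = (8.314)(414.2)/(8×7943) = 3443.7/63544 = 0.05419 dm³/mol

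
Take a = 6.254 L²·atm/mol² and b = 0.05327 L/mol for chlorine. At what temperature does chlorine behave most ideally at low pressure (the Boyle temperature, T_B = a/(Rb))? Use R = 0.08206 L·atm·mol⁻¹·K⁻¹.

T_B ≈ 1431 K

For a van der Waals gas the second virial coefficient B₂ = b − a/(RT) vanishes at T_B = a/(Rb).
T_B = 6.254/(0.08206×0.05327) = 6.254/0.0043713 = 1431 K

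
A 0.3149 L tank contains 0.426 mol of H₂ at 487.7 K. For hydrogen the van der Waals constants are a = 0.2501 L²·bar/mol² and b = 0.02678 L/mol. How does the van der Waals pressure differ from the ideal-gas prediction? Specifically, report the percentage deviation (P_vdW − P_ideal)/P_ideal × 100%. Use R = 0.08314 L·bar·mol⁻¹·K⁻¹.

Ideal: P_ideal = nRT/V = (0.426)(0.08314)(487.7)/0.3149 = 54.8529 bar
vdW: P = nRT/(V − nb) − a n²/V² = 17.2732/0.303492 − 0.0453871/0.0991620 = 56.9148 − 0.457707 = 56.4571 bar
% deviation = (56.4571 − 54.8529)/54.8529 × 100% = 2.92%

2.92 %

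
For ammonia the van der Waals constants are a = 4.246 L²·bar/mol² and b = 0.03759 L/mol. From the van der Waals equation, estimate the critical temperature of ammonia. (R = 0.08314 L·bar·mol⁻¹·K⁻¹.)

For a van der Waals gas, T_c = 8a/(27Rb).
T_c = 8×4.246/(27×0.08314×0.03759) = 33.968/0.084381 = 402.6 K

T_c ≈ 402.6 K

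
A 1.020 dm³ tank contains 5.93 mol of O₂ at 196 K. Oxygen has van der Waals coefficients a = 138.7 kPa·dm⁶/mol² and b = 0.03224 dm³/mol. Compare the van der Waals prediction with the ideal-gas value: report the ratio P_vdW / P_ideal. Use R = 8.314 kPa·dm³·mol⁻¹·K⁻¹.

Ideal: P_ideal = nRT/V = (5.93)(8.314)(196)/1.020 = 9473.72 kPa
vdW: P = nRT/(V − nb) − a n²/V² = 9663.20/0.828817 − 4877.37/1.04040 = 11659.0 − 4687.98 = 6971.0 kPa
Ratio = 6971.0/9473.72 = 0.7358

P_vdW / P_ideal ≈ 0.7358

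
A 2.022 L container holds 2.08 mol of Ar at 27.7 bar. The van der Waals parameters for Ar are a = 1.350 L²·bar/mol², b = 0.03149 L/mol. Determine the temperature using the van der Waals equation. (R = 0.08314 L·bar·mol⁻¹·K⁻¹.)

T ≈ 329.6 K

T = (P + a n²/V²)(V − nb)/(nR)
P + a n²/V² = 27.7 + (1.350)(2.08)²/(2.022)² = 29.129 bar
V − nb = 2.022 − (2.08)(0.03149) = 1.9565 L
T = (29.129)(1.9565)/((2.08)(0.08314)) = 329.6 K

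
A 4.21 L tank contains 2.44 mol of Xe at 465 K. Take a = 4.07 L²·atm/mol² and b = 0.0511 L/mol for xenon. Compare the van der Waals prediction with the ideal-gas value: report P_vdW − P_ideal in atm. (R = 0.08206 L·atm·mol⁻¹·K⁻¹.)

ΔP ≈ -0.692 atm

Ideal: P_ideal = nRT/V = (2.44)(0.08206)(465)/4.21 = 22.1153 atm
vdW: P = nRT/(V − nb) − a n²/V² = 93.1053/4.08532 − 24.2312/17.7241 = 22.7902 − 1.36713 = 21.4231 atm
ΔP = 21.4231 − 22.1153 = -0.692 atm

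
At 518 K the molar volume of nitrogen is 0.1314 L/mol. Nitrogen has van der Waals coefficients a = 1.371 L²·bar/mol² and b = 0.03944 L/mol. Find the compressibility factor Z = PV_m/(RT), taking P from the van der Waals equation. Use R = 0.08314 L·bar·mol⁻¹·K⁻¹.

P = RT/(V_m − b) − a/V_m² = (0.08314)(518)/(0.1314 − 0.03944) − 1.371/(0.1314)²
  = 43.067/0.091960 − 79.405 = 468.32 − 79.405 = 388.92 bar
Z = PV_m/(RT) = (388.92)(0.1314)/((0.08314)(518)) = 51.104/43.067 = 1.187

Z ≈ 1.187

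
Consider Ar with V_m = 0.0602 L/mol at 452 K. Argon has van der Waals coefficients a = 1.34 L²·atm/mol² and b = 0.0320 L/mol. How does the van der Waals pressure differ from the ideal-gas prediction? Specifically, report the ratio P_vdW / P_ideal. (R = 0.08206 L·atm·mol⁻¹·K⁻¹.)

P_vdW / P_ideal ≈ 1.535

Ideal: P_ideal = RT/V_m = (0.08206)(452)/0.0602 = 616.132 atm
vdW: P = RT/(V_m − b) − a/V_m² = 37.0911/0.0282000 − 1.34/0.00362404 = 1315.29 − 369.753 = 945.54 atm
Ratio = 945.54/616.132 = 1.535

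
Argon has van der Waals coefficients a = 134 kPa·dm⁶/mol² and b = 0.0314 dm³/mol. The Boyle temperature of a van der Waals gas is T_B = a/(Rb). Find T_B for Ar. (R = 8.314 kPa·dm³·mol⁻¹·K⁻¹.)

T_B ≈ 513.3 K

For a van der Waals gas the second virial coefficient B₂ = b − a/(RT) vanishes at T_B = a/(Rb).
T_B = 134/(8.314×0.0314) = 134/0.26106 = 513.3 K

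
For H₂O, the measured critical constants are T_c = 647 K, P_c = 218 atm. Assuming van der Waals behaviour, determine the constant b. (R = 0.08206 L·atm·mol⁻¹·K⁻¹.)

From T_c = 8a/(27Rb) and P_c = a/(27b²): b = R T_c/(8 P_c).
b = (0.08206)(647)/(8×218) = 53.093/1744.0 = 0.03044 L/mol

b ≈ 0.03044 L/mol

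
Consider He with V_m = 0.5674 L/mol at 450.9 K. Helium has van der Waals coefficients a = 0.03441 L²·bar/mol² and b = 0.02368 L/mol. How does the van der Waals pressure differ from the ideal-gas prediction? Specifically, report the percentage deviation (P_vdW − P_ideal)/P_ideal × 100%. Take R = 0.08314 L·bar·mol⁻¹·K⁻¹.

Ideal: P_ideal = RT/V_m = (0.08314)(450.9)/0.5674 = 66.0695 bar
vdW: P = RT/(V_m − b) − a/V_m² = 37.4878/0.543720 − 0.03441/0.321943 = 68.9469 − 0.106882 = 68.8400 bar
% deviation = (68.8400 − 66.0695)/66.0695 × 100% = 4.19%

4.19 %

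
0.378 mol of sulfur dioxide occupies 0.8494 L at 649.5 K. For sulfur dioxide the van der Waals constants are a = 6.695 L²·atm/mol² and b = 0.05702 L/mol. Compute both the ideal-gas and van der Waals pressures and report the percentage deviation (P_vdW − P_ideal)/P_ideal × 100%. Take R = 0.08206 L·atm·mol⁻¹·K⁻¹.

Ideal: P_ideal = nRT/V = (0.378)(0.08206)(649.5)/0.8494 = 23.7187 atm
vdW: P = nRT/(V − nb) − a n²/V² = 20.1466/0.827846 − 0.956608/0.721480 = 24.3362 − 1.32590 = 23.0103 atm
% deviation = (23.0103 − 23.7187)/23.7187 × 100% = -2.99%

-2.99 %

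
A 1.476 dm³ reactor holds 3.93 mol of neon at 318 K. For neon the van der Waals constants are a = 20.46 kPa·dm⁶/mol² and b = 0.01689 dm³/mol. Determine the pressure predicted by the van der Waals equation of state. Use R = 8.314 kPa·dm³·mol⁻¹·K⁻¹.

P ≈ 7226 kPa

P = nRT/(V − nb) − a n²/V²
nRT/(V − nb) = (3.93)(8.314)(318)/(1.476 − 3.93×0.01689) = 10390/1.4096 = 7370.9 kPa
a n²/V² = (20.46)(3.93)²/(1.476)² = 145.05 kPa
P = 7370.9 − 145.05 = 7226 kPa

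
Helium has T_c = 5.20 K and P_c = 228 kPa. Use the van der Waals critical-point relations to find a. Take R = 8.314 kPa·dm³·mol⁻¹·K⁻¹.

From T_c = 8a/(27Rb) and P_c = a/(27b²): a = 27 R² T_c²/(64 P_c).
a = 27×(8.314)²×(5.20)²/(64×228) = 50465/14592 = 3.458 kPa·dm⁶/mol²

a ≈ 3.458 kPa·dm⁶/mol²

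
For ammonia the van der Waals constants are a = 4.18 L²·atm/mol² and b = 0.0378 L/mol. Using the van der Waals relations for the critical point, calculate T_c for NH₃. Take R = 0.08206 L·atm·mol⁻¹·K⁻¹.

For a van der Waals gas, T_c = 8a/(27Rb).
T_c = 8×4.18/(27×0.08206×0.0378) = 33.440/0.083750 = 399.3 K

T_c ≈ 399.3 K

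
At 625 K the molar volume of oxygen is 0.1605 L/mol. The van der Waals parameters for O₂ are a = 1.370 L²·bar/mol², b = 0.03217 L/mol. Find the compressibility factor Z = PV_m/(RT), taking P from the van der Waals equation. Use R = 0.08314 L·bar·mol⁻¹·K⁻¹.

P = RT/(V_m − b) − a/V_m² = (0.08314)(625)/(0.1605 − 0.03217) − 1.370/(0.1605)²
  = 51.963/0.12833 − 53.183 = 404.92 − 53.183 = 351.74 bar
Z = PV_m/(RT) = (351.74)(0.1605)/((0.08314)(625)) = 56.454/51.963 = 1.086

Z ≈ 1.086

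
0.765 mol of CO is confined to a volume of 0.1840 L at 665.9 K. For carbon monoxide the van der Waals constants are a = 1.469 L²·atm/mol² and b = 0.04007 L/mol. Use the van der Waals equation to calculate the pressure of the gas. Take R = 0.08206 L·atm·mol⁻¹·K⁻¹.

P = nRT/(V − nb) − a n²/V²
nRT/(V − nb) = (0.765)(0.08206)(665.9)/(0.1840 − 0.765×0.04007) = 41.802/0.15335 = 272.59 atm
a n²/V² = (1.469)(0.765)²/(0.1840)² = 25.393 atm
P = 272.59 − 25.393 = 247.2 atm

P ≈ 247.2 atm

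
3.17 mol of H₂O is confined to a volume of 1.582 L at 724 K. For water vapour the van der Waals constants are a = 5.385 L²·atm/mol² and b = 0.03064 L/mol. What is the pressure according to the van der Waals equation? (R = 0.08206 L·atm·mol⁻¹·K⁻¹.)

P ≈ 105.2 atm

P = nRT/(V − nb) − a n²/V²
nRT/(V − nb) = (3.17)(0.08206)(724)/(1.582 − 3.17×0.03064) = 188.33/1.4849 = 126.83 atm
a n²/V² = (5.385)(3.17)²/(1.582)² = 21.622 atm
P = 126.83 − 21.622 = 105.2 atm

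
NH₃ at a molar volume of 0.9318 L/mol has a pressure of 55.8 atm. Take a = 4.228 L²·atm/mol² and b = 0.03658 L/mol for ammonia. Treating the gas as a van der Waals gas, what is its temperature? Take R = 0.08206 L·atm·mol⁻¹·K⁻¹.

T = (P + a/V_m²)(V_m − b)/R
P + a/V_m² = 55.8 + 4.228/(0.9318)² = 60.670 atm
V_m − b = 0.9318 − 0.03658 = 0.89522 L/mol
T = (60.670)(0.89522)/0.08206 = 661.9 K

T ≈ 661.9 K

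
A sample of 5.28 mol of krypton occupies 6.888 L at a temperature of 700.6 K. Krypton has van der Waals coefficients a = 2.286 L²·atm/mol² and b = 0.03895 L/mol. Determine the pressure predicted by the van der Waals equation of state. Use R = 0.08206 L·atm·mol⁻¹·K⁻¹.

P ≈ 44.08 atm

P = nRT/(V − nb) − a n²/V²
nRT/(V − nb) = (5.28)(0.08206)(700.6)/(6.888 − 5.28×0.03895) = 303.55/6.6823 = 45.426 atm
a n²/V² = (2.286)(5.28)²/(6.888)² = 1.3433 atm
P = 45.426 − 1.3433 = 44.08 atm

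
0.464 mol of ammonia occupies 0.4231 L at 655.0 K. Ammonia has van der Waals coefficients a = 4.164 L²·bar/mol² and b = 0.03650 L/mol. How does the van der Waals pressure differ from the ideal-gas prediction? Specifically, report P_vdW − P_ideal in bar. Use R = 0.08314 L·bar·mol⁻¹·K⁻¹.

ΔP ≈ -2.518 bar

Ideal: P_ideal = nRT/V = (0.464)(0.08314)(655.0)/0.4231 = 59.7209 bar
vdW: P = nRT/(V − nb) − a n²/V² = 25.2679/0.406164 − 0.896493/0.179014 = 62.2111 − 5.00795 = 57.2032 bar
ΔP = 57.2032 − 59.7209 = -2.518 bar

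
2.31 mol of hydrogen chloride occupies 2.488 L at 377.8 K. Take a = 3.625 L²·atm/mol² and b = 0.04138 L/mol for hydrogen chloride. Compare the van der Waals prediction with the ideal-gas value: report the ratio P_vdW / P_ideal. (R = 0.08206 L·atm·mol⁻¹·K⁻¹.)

Ideal: P_ideal = nRT/V = (2.31)(0.08206)(377.8)/2.488 = 28.7843 atm
vdW: P = nRT/(V − nb) − a n²/V² = 71.6152/2.39241 − 19.3434/6.19014 = 29.9343 − 3.12487 = 26.8094 atm
Ratio = 26.8094/28.7843 = 0.9314

P_vdW / P_ideal ≈ 0.9314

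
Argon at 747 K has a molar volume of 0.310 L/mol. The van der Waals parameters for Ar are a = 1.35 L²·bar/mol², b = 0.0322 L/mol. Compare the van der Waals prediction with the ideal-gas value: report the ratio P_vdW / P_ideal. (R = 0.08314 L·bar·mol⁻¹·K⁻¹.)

Ideal: P_ideal = RT/V_m = (0.08314)(747)/0.310 = 200.341 bar
vdW: P = RT/(V_m − b) − a/V_m² = 62.1056/0.277800 − 1.35/0.0961000 = 223.562 − 14.0479 = 209.514 bar
Ratio = 209.514/200.341 = 1.046

P_vdW / P_ideal ≈ 1.046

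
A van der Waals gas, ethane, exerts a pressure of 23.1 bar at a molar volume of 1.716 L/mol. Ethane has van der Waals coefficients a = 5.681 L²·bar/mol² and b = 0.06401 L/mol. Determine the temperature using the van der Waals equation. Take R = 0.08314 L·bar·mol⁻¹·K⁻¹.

T ≈ 497.3 K

T = (P + a/V_m²)(V_m − b)/R
P + a/V_m² = 23.1 + 5.681/(1.716)² = 25.029 bar
V_m − b = 1.716 − 0.06401 = 1.6520 L/mol
T = (25.029)(1.6520)/0.08314 = 497.3 K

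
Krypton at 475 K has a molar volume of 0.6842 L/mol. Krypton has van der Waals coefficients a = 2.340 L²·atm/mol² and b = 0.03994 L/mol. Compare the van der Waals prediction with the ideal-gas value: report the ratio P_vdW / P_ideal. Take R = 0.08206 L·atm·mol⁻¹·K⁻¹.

P_vdW / P_ideal ≈ 0.9743

Ideal: P_ideal = RT/V_m = (0.08206)(475)/0.6842 = 56.9695 atm
vdW: P = RT/(V_m − b) − a/V_m² = 38.9785/0.644260 − 2.340/0.468130 = 60.5012 − 4.99861 = 55.5026 atm
Ratio = 55.5026/56.9695 = 0.9743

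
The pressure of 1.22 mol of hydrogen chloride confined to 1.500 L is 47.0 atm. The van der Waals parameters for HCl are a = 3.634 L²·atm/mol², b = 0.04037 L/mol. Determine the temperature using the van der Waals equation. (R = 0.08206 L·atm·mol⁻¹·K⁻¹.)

T ≈ 715.9 K

T = (P + a n²/V²)(V − nb)/(nR)
P + a n²/V² = 47.0 + (3.634)(1.22)²/(1.500)² = 49.404 atm
V − nb = 1.500 − (1.22)(0.04037) = 1.4507 L
T = (49.404)(1.4507)/((1.22)(0.08206)) = 715.9 K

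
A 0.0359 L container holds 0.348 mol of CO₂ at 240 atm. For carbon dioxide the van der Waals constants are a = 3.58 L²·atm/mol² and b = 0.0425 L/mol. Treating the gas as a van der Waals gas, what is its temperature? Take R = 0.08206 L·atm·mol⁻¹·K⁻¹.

T = (P + a n²/V²)(V − nb)/(nR)
P + a n²/V² = 240 + (3.58)(0.348)²/(0.0359)² = 576.40 atm
V − nb = 0.0359 − (0.348)(0.0425) = 0.021110 L
T = (576.40)(0.021110)/((0.348)(0.08206)) = 426.1 K

T ≈ 426.1 K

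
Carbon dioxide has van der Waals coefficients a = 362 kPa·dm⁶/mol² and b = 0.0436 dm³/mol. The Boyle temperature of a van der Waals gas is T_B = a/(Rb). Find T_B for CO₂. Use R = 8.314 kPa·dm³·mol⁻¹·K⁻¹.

T_B ≈ 998.6 K

For a van der Waals gas the second virial coefficient B₂ = b − a/(RT) vanishes at T_B = a/(Rb).
T_B = 362/(8.314×0.0436) = 362/0.36249 = 998.6 K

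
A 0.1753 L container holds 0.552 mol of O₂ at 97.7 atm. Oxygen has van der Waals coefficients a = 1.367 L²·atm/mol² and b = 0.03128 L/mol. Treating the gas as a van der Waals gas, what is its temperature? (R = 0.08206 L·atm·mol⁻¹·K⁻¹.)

T = (P + a n²/V²)(V − nb)/(nR)
P + a n²/V² = 97.7 + (1.367)(0.552)²/(0.1753)² = 111.25 atm
V − nb = 0.1753 − (0.552)(0.03128) = 0.15803 L
T = (111.25)(0.15803)/((0.552)(0.08206)) = 388.1 K

T ≈ 388.1 K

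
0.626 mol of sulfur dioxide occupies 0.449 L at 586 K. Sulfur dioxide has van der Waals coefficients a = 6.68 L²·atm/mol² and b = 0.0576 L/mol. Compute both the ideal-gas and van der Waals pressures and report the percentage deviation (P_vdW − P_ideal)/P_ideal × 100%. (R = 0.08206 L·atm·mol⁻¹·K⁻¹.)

Ideal: P_ideal = nRT/V = (0.626)(0.08206)(586)/0.449 = 67.0436 atm
vdW: P = nRT/(V − nb) − a n²/V² = 30.1026/0.412942 − 2.61773/0.201601 = 72.8979 − 12.9847 = 59.9132 atm
% deviation = (59.9132 − 67.0436)/67.0436 × 100% = -10.64%

-10.64 %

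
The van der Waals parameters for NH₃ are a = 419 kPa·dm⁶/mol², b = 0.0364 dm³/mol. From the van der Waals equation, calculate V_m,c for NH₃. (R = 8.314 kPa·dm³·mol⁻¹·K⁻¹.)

V_m,c ≈ 0.1092 dm³/mol

For a van der Waals gas, V_m,c = 3b.
V_m,c = 3×0.0364 = 0.1092 dm³/mol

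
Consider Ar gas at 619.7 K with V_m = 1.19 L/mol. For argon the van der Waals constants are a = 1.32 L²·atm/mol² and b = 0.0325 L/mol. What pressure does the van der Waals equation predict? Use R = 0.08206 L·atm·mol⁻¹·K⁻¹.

P = RT/(V_m − b) − a/V_m²
RT/(V_m − b) = (0.08206)(619.7)/(1.19 − 0.0325) = 50.853/1.1575 = 43.933 atm
a/V_m² = 1.32/(1.19)² = 0.93214 atm
P = 43.933 − 0.93214 = 43.00 atm

P ≈ 43.00 atm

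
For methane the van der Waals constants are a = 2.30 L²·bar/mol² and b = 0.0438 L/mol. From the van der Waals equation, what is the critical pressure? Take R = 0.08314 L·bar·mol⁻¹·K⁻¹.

For a van der Waals gas, P_c = a/(27b²).
P_c = 2.30/(27×(0.0438)²) = 2.30/0.051798 = 44.40 bar

P_c ≈ 44.40 bar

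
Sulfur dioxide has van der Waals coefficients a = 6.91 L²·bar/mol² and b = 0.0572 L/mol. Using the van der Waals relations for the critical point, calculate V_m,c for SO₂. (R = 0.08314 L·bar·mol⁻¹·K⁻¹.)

V_m,c ≈ 0.1716 L/mol

For a van der Waals gas, V_m,c = 3b.
V_m,c = 3×0.0572 = 0.1716 L/mol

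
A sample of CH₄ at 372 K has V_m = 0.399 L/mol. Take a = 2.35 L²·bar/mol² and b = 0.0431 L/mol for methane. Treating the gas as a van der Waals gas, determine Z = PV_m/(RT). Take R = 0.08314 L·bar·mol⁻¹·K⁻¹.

P = RT/(V_m − b) − a/V_m² = (0.08314)(372)/(0.399 − 0.0431) − 2.35/(0.399)²
  = 30.928/0.35590 − 14.761 = 86.901 − 14.761 = 72.140 bar
Z = PV_m/(RT) = (72.140)(0.399)/((0.08314)(372)) = 28.784/30.928 = 0.9307

Z ≈ 0.9307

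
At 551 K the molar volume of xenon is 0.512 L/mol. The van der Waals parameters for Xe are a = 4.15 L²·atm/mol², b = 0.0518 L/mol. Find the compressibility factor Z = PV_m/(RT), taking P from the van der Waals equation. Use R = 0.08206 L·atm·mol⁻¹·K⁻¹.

Z ≈ 0.9333

P = RT/(V_m − b) − a/V_m² = (0.08206)(551)/(0.512 − 0.0518) − 4.15/(0.512)²
  = 45.215/0.46020 − 15.831 = 98.251 − 15.831 = 82.420 atm
Z = PV_m/(RT) = (82.420)(0.512)/((0.08206)(551)) = 42.199/45.215 = 0.9333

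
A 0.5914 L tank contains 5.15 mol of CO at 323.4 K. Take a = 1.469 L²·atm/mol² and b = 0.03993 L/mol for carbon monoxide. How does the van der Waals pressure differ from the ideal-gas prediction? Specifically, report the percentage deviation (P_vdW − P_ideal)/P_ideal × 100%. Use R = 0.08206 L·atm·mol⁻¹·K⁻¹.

5.10 %

Ideal: P_ideal = nRT/V = (5.15)(0.08206)(323.4)/0.5914 = 231.099 atm
vdW: P = nRT/(V − nb) − a n²/V² = 136.672/0.385761 − 38.9616/0.349754 = 354.292 − 111.397 = 242.895 atm
% deviation = (242.895 − 231.099)/231.099 × 100% = 5.10%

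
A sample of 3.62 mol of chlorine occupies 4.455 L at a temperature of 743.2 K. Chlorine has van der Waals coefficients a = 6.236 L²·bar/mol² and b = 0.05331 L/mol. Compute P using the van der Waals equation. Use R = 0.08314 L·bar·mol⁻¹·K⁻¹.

P = nRT/(V − nb) − a n²/V²
nRT/(V − nb) = (3.62)(0.08314)(743.2)/(4.455 − 3.62×0.05331) = 223.68/4.2620 = 52.482 bar
a n²/V² = (6.236)(3.62)²/(4.455)² = 4.1174 bar
P = 52.482 − 4.1174 = 48.36 bar

P ≈ 48.36 bar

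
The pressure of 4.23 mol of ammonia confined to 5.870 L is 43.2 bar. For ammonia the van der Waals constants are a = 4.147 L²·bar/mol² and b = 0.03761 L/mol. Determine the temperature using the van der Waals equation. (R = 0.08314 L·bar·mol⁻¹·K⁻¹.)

T ≈ 736.5 K

T = (P + a n²/V²)(V − nb)/(nR)
P + a n²/V² = 43.2 + (4.147)(4.23)²/(5.870)² = 45.353 bar
V − nb = 5.870 − (4.23)(0.03761) = 5.7109 L
T = (45.353)(5.7109)/((4.23)(0.08314)) = 736.5 K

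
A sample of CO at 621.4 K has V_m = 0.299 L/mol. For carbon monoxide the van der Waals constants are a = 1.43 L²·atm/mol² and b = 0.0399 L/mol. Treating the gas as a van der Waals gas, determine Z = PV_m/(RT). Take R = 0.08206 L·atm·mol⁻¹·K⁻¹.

P = RT/(V_m − b) − a/V_m² = (0.08206)(621.4)/(0.299 − 0.0399) − 1.43/(0.299)²
  = 50.992/0.25910 − 15.995 = 196.80 − 15.995 = 180.81 atm
Z = PV_m/(RT) = (180.81)(0.299)/((0.08206)(621.4)) = 54.062/50.992 = 1.060

Z ≈ 1.060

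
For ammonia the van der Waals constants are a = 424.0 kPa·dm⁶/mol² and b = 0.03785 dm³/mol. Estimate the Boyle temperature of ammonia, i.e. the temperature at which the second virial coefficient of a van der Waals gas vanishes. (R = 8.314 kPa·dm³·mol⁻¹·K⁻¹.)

For a van der Waals gas the second virial coefficient B₂ = b − a/(RT) vanishes at T_B = a/(Rb).
T_B = 424.0/(8.314×0.03785) = 424.0/0.31468 = 1347 K

T_B ≈ 1347 K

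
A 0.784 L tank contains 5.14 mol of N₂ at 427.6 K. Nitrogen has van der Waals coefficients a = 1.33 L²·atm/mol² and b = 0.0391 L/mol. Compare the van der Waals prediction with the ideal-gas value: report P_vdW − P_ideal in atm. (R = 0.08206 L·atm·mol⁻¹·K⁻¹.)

ΔP ≈ 22.13 atm

Ideal: P_ideal = nRT/V = (5.14)(0.08206)(427.6)/0.784 = 230.047 atm
vdW: P = nRT/(V − nb) − a n²/V² = 180.357/0.583026 − 35.1381/0.614656 = 309.346 − 57.1671 = 252.179 atm
ΔP = 252.179 − 230.047 = 22.13 atm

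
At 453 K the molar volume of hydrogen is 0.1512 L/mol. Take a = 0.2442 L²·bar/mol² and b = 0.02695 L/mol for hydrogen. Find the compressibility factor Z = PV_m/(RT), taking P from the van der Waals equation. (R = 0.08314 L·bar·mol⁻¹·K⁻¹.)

P = RT/(V_m − b) − a/V_m² = (0.08314)(453)/(0.1512 − 0.02695) − 0.2442/(0.1512)²
  = 37.662/0.12425 − 10.682 = 303.11 − 10.682 = 292.43 bar
Z = PV_m/(RT) = (292.43)(0.1512)/((0.08314)(453)) = 44.215/37.662 = 1.174

Z ≈ 1.174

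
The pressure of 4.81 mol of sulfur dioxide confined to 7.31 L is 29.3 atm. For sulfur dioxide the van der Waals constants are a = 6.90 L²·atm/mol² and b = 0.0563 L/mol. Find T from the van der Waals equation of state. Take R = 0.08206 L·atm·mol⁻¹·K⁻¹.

T = (P + a n²/V²)(V − nb)/(nR)
P + a n²/V² = 29.3 + (6.90)(4.81)²/(7.31)² = 32.287 atm
V − nb = 7.31 − (4.81)(0.0563) = 7.0392 L
T = (32.287)(7.0392)/((4.81)(0.08206)) = 575.8 K

T ≈ 575.8 K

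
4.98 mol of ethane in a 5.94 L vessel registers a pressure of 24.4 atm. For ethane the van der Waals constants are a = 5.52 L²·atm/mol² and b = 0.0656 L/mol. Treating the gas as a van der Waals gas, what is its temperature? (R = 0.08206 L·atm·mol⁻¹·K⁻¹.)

T = (P + a n²/V²)(V − nb)/(nR)
P + a n²/V² = 24.4 + (5.52)(4.98)²/(5.94)² = 28.280 atm
V − nb = 5.94 − (4.98)(0.0656) = 5.6133 L
T = (28.280)(5.6133)/((4.98)(0.08206)) = 388.5 K

T ≈ 388.5 K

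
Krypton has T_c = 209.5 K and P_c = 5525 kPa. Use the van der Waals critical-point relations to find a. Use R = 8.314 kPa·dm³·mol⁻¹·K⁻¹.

a ≈ 231.7 kPa·dm⁶/mol²

From T_c = 8a/(27Rb) and P_c = a/(27b²): a = 27 R² T_c²/(64 P_c).
a = 27×(8.314)²×(209.5)²/(64×5525) = 81912817/353600 = 231.7 kPa·dm⁶/mol²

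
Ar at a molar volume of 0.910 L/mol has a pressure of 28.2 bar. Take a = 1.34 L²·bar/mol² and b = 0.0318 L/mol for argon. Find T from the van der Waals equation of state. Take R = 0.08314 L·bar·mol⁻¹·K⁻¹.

T = (P + a/V_m²)(V_m − b)/R
P + a/V_m² = 28.2 + 1.34/(0.910)² = 29.818 bar
V_m − b = 0.910 − 0.0318 = 0.87820 L/mol
T = (29.818)(0.87820)/0.08314 = 315.0 K

T ≈ 315.0 K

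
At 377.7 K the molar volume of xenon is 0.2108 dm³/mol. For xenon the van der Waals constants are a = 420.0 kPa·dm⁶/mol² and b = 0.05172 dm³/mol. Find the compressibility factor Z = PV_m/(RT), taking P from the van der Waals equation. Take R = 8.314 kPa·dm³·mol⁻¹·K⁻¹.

P = RT/(V_m − b) − a/V_m² = (8.314)(377.7)/(0.2108 − 0.05172) − 420.0/(0.2108)²
  = 3140.2/0.15908 − 9451.7 = 19740 − 9451.7 = 10288 kPa
Z = PV_m/(RT) = (10288)(0.2108)/((8.314)(377.7)) = 2168.7/3140.2 = 0.6906

Z ≈ 0.6906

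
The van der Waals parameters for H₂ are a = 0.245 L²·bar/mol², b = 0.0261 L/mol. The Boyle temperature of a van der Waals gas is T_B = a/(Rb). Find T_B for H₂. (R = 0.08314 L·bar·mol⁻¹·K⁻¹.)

T_B ≈ 112.9 K

For a van der Waals gas the second virial coefficient B₂ = b − a/(RT) vanishes at T_B = a/(Rb).
T_B = 0.245/(0.08314×0.0261) = 0.245/0.0021700 = 112.9 K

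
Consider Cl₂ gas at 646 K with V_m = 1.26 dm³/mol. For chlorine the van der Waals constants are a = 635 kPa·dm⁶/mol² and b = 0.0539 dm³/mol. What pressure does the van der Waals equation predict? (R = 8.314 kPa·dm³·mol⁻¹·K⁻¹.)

P = RT/(V_m − b) − a/V_m²
RT/(V_m − b) = (8.314)(646)/(1.26 − 0.0539) = 5370.8/1.2061 = 4453.0 kPa
a/V_m² = 635/(1.26)² = 399.97 kPa
P = 4453.0 − 399.97 = 4053 kPa

P ≈ 4053 kPa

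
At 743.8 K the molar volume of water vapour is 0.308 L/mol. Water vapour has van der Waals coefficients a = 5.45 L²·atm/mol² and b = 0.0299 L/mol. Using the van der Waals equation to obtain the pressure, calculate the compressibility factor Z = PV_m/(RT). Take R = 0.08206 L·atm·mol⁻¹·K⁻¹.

P = RT/(V_m − b) − a/V_m² = (0.08206)(743.8)/(0.308 − 0.0299) − 5.45/(0.308)²
  = 61.036/0.27810 − 57.451 = 219.48 − 57.451 = 162.03 atm
Z = PV_m/(RT) = (162.03)(0.308)/((0.08206)(743.8)) = 49.905/61.036 = 0.8176

Z ≈ 0.8176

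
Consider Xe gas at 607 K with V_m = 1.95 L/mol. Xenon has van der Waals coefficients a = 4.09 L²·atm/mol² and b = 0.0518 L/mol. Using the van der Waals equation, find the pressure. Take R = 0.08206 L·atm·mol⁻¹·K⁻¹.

P ≈ 25.17 atm

P = RT/(V_m − b) − a/V_m²
RT/(V_m − b) = (0.08206)(607)/(1.95 − 0.0518) = 49.810/1.8982 = 26.241 atm
a/V_m² = 4.09/(1.95)² = 1.0756 atm
P = 26.241 − 1.0756 = 25.17 atm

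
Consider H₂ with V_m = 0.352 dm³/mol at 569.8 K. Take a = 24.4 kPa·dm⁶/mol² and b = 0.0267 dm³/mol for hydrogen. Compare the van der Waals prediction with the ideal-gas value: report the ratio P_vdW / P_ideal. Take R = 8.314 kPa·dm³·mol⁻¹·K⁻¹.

P_vdW / P_ideal ≈ 1.067

Ideal: P_ideal = RT/V_m = (8.314)(569.8)/0.352 = 13458.3 kPa
vdW: P = RT/(V_m − b) − a/V_m² = 4737.32/0.325300 − 24.4/0.123904 = 14562.9 − 196.927 = 14366.0 kPa
Ratio = 14366.0/13458.3 = 1.067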